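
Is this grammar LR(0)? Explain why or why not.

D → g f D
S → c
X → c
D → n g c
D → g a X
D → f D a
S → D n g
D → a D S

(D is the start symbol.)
A grammar is LR(0) if no state in the canonical LR(0) collection has:
  - both a shift item (dot before a terminal) and a complete item (shift-reduce conflict), or
  - two or more complete items (reduce-reduce conflict; the accept item [D' → D .] counts as a complete item here).

Augment with D' → D and build the canonical LR(0) collection (I0 = CLOSURE({[D' → . D]}), then GOTO on every symbol after a dot until no new states appear). It has 21 states:
  I0: { [D → . a D S], [D → . f D a], [D → . g a X], [D → . g f D], [D → . n g c], [D' → . D] }  — shift
  I1: { [D' → D .] }  — accept
  I2: { [D → . a D S], [D → . f D a], [D → . g a X], [D → . g f D], [D → . n g c], [D → a . D S] }  — shift
  I3: { [D → . a D S], [D → . f D a], [D → . g a X], [D → . g f D], [D → . n g c], [D → f . D a] }  — shift
  I4: { [D → g . a X], [D → g . f D] }  — shift
  I5: { [D → n . g c] }  — shift
  I6: { [D → n g . c] }  — shift
  I7: { [D → n g c .] }  — reduce
  I8: { [D → g a . X], [X → . c] }  — shift
  I9: { [D → . a D S], [D → . f D a], [D → . g a X], [D → . g f D], [D → . n g c], [D → g f . D] }  — shift
  I10: { [D → g f D .] }  — reduce
  I11: { [D → g a X .] }  — reduce
  I12: { [X → c .] }  — reduce
  I13: { [D → f D . a] }  — shift
  I14: { [D → f D a .] }  — reduce
  I15: { [D → . a D S], [D → . f D a], [D → . g a X], [D → . g f D], [D → . n g c], [D → a D . S], [S → . D n g], [S → . c] }  — shift
  I16: { [S → D . n g] }  — shift
  I17: { [D → a D S .] }  — reduce
  I18: { [S → c .] }  — reduce
  I19: { [S → D n . g] }  — shift
  I20: { [S → D n g .] }  — reduce

Every state is either a pure shift/goto state or contains exactly one complete item and nothing to shift — no conflicts. The grammar is LR(0).

Answer: Yes, the grammar is LR(0)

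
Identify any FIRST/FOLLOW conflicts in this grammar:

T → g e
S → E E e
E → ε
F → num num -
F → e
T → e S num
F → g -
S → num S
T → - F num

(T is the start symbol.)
No FIRST/FOLLOW conflicts.

Nullable non-terminals: E.
E has a nullable alternative but only one production, so nothing to check.

F, S, T have no nullable alternative, so no FIRST/FOLLOW check is needed there.

No FIRST/FOLLOW conflicts found.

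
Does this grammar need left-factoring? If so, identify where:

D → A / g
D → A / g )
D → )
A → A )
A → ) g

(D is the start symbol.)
Left-factoring is needed when two productions for the same non-terminal
share a common prefix on the right-hand side.

Productions for D:
  D → A / g
  D → A / g )
  D → )
Productions for A:
  A → A )
  A → ) g

Found common prefix 'A / g' in productions for D

Answer: Yes, D has productions with common prefix 'A / g'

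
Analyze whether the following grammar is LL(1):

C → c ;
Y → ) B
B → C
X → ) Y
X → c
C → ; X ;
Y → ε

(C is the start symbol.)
Yes, the grammar is LL(1).

Relevant sets:
  FOLLOW(Y) = { ';' }

For C:
  PREDICT(C → c ';') = { 'c' }
  PREDICT(C → ';' X ';') = { ';' }
For Y:
  PREDICT(Y → ')' B) = { ')' }
  PREDICT(Y → ε) = { ';' }
For X:
  PREDICT(X → ')' Y) = { ')' }
  PREDICT(X → c) = { 'c' }
B has a single production, so nothing to check there.

All predict sets are disjoint. The grammar IS LL(1).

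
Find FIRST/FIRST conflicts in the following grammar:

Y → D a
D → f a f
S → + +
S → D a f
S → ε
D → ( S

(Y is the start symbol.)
FIRST sets of the non-terminals at (or reachable through a nullable prefix from) the front of some alternative:
  FIRST(D) = { '(', 'f' }

Productions for D:
  D → f a f: FIRST = { 'f' }
  D → ( S: FIRST = { '(' }
Productions for S:
  S → + +: FIRST = { '+' }
  S → D a f: FIRST = { '(', 'f' }
  S → ε: FIRST = { ε }
Y has only one production, so no FIRST/FIRST conflict is possible there.

All alternatives of each non-terminal have pairwise disjoint FIRST sets.

Answer: No FIRST/FIRST conflicts.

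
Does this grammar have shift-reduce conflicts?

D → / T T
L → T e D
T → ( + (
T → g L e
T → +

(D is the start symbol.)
Augment with D' → D and build the canonical LR(0) collection (I0 = CLOSURE({[D' → . D]}), then GOTO on every symbol after a dot until no new states appear). It has 15 states:
  I0: { [D → . / T T], [D' → . D] }  — shift
  I1: { [D → / . T T], [T → . ( + (], [T → . +], [T → . g L e] }  — shift
  I2: { [D' → D .] }  — accept
  I3: { [T → ( . + (] }  — shift
  I4: { [T → + .] }  — reduce
  I5: { [D → / T . T], [T → . ( + (], [T → . +], [T → . g L e] }  — shift
  I6: { [L → . T e D], [T → . ( + (], [T → . +], [T → . g L e], [T → g . L e] }  — shift
  I7: { [T → g L . e] }  — shift
  I8: { [L → T . e D] }  — shift
  I9: { [D → . / T T], [L → T e . D] }  — shift
  I10: { [L → T e D .] }  — reduce
  I11: { [T → g L e .] }  — reduce
  I12: { [D → / T T .] }  — reduce
  I13: { [T → ( + . (] }  — shift
  I14: { [T → ( + ( .] }  — reduce

No state contains both a complete item and a shift item.

Answer: No shift-reduce conflicts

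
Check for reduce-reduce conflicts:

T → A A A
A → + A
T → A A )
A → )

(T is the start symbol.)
Augment with T' → T and build the canonical LR(0) collection (I0 = CLOSURE({[T' → . T]}), then GOTO on every symbol after a dot until no new states appear). It has 9 states:
  I0: { [A → . )], [A → . + A], [T → . A A )], [T → . A A A], [T' → . T] }  — shift
  I1: { [A → ) .] }  — reduce
  I2: { [A → + . A], [A → . )], [A → . + A] }  — shift
  I3: { [A → . )], [A → . + A], [T → A . A )], [T → A . A A] }  — shift
  I4: { [T' → T .] }  — accept
  I5: { [A → . )], [A → . + A], [T → A A . )], [T → A A . A] }  — shift
  I6: { [A → ) .], [T → A A ) .] }  — 2 reduces
  I7: { [T → A A A .] }  — reduce
  I8: { [A → + A .] }  — reduce

I6 contains complete items [A → ) .], [T → A A ) .] — reduce-reduce conflict.

Answer: Yes — I6: [A → ) .] vs [T → A A ) .]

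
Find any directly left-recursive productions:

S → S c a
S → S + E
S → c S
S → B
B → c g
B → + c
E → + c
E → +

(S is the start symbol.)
S → S c a: LEFT RECURSIVE (starts with S)
S → S + E: LEFT RECURSIVE (starts with S)
S → c S: starts with c
S → B: starts with B
B → c g: starts with c
B → + c: starts with '+'
E → + c: starts with '+'
E → +: starts with '+'

The grammar has direct left recursion on: S.

Answer: Yes, S is left-recursive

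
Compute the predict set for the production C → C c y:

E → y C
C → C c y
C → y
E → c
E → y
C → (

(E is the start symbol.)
{ '(', 'y' }

PREDICT(C → C c y) = (FIRST(RHS) \ {ε}) ∪ (FOLLOW(C) if ε ∈ FIRST(RHS), i.e. RHS ⇒* ε)
FIRST(C) = { '(', 'y' }
FIRST(C c y) = { '(', 'y' }
ε ∉ FIRST(C c y), so FOLLOW(C) is not added.
PREDICT(C → C c y) = { '(', 'y' }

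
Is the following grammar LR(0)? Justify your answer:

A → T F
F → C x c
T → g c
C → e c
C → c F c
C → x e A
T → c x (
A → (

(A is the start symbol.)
Yes, the grammar is LR(0)

A grammar is LR(0) if no state in the canonical LR(0) collection has:
  - both a shift item (dot before a terminal) and a complete item (shift-reduce conflict), or
  - two or more complete items (reduce-reduce conflict; the accept item [A' → A .] counts as a complete item here).

Augment with A' → A and build the canonical LR(0) collection (I0 = CLOSURE({[A' → . A]}), then GOTO on every symbol after a dot until no new states appear). It has 21 states:
  I0: { [A → . (], [A → . T F], [A' → . A], [T → . c x (], [T → . g c] }  — shift
  I1: { [A → ( .] }  — reduce
  I2: { [A' → A .] }  — accept
  I3: { [A → T . F], [C → . c F c], [C → . e c], [C → . x e A], [F → . C x c] }  — shift
  I4: { [T → c . x (] }  — shift
  I5: { [T → g . c] }  — shift
  I6: { [T → g c .] }  — reduce
  I7: { [T → c x . (] }  — shift
  I8: { [T → c x ( .] }  — reduce
  I9: { [F → C . x c] }  — shift
  I10: { [A → T F .] }  — reduce
  I11: { [C → . c F c], [C → . e c], [C → . x e A], [C → c . F c], [F → . C x c] }  — shift
  I12: { [C → e . c] }  — shift
  I13: { [C → x . e A] }  — shift
  I14: { [A → . (], [A → . T F], [C → x e . A], [T → . c x (], [T → . g c] }  — shift
  I15: { [C → x e A .] }  — reduce
  I16: { [C → e c .] }  — reduce
  I17: { [C → c F . c] }  — shift
  I18: { [C → c F c .] }  — reduce
  I19: { [F → C x . c] }  — shift
  I20: { [F → C x c .] }  — reduce

Every state is either a pure shift/goto state or contains exactly one complete item and nothing to shift — no conflicts. The grammar is LR(0).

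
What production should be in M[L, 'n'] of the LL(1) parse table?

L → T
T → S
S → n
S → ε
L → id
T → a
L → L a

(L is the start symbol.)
L → T, L → L a

To find M[L, 'n'], we find productions for L where 'n' is in the predict set (PREDICT(N → α) = (FIRST(α) \ {ε}) ∪ (FOLLOW(N) if α ⇒* ε)).

Relevant sets:
  FIRST(T) = { 'a', 'n', ε }
  FIRST(L) = { 'a', 'id', 'n', ε }
  FOLLOW(L) = { $, 'a' }

L → T: PREDICT = { $, 'a', 'n' }
  'n' is in predict set, so this production goes in M[L, 'n']
L → id: PREDICT = { 'id' }
L → L a: PREDICT = { 'a', 'id', 'n' }
  'n' is in predict set, so this production goes in M[L, 'n']

M[L, 'n'] = L → T, L → L a  (a multiply-defined cell — the grammar is not LL(1))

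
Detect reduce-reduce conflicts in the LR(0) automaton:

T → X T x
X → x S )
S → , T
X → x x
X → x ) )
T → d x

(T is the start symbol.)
A reduce-reduce conflict occurs when an LR(0) state has two complete items [A → α .] and [B → β .] — both call for a reduction, and with no lookahead the parser cannot choose between them.

Augment with T' → T and build the canonical LR(0) collection (I0 = CLOSURE({[T' → . T]}), then GOTO on every symbol after a dot until no new states appear). It has 15 states:
  I0: { [T → . X T x], [T → . d x], [T' → . T], [X → . x ) )], [X → . x S )], [X → . x x] }  — shift
  I1: { [T' → T .] }  — accept
  I2: { [T → . X T x], [T → . d x], [T → X . T x], [X → . x ) )], [X → . x S )], [X → . x x] }  — shift
  I3: { [T → d . x] }  — shift
  I4: { [S → . , T], [X → x . ) )], [X → x . S )], [X → x . x] }  — shift
  I5: { [X → x ) . )] }  — shift
  I6: { [S → , . T], [T → . X T x], [T → . d x], [X → . x ) )], [X → . x S )], [X → . x x] }  — shift
  I7: { [X → x S . )] }  — shift
  I8: { [X → x x .] }  — reduce
  I9: { [X → x S ) .] }  — reduce
  I10: { [S → , T .] }  — reduce
  I11: { [X → x ) ) .] }  — reduce
  I12: { [T → d x .] }  — reduce
  I13: { [T → X T . x] }  — shift
  I14: { [T → X T x .] }  — reduce

No state contains more than one complete item.

Answer: No reduce-reduce conflicts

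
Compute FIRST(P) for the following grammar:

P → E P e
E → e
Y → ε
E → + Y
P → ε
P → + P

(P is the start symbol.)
FIRST sets of the other non-terminals involved (by the same procedure, iterated to a fixed point):
  FIRST(E) = { '+', 'e' }

From P → E P e:
  - E is a non-terminal: add FIRST(E) \ {ε} = { '+', 'e' }
    E is not nullable, so stop
From P → ε:
  - ε-production, so ε ∈ FIRST(P)
From P → + P:
  - '+' is a terminal: add '+' and stop

Collecting: FIRST(P) = { '+', 'e', ε }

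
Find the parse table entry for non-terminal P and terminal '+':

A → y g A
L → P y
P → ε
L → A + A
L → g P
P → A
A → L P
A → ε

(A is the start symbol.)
To find M[P, '+'], we find productions for P where '+' is in the predict set (PREDICT(N → α) = (FIRST(α) \ {ε}) ∪ (FOLLOW(N) if α ⇒* ε)).

Relevant sets:
  FIRST(A) = { '+', 'g', 'y', ε }
  FOLLOW(P) = { $, '+', 'g', 'y' }

P → ε: PREDICT = { $, '+', 'g', 'y' }
  '+' is in predict set, so this production goes in M[P, '+']
P → A: PREDICT = { $, '+', 'g', 'y' }
  '+' is in predict set, so this production goes in M[P, '+']

M[P, '+'] = P → ε, P → A  (a multiply-defined cell — the grammar is not LL(1))

Answer: P → ε, P → A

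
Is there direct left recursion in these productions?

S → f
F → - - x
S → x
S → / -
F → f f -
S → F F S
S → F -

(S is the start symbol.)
Direct left recursion occurs when N → N α for some non-terminal N (the right-hand side begins with the left-hand side itself).

S → f: starts with f
F → - - x: starts with '-'
S → x: starts with x
S → / -: starts with '/'
F → f f -: starts with f
S → F F S: starts with F
S → F -: starts with F

No direct left recursion found.

Answer: No direct left recursion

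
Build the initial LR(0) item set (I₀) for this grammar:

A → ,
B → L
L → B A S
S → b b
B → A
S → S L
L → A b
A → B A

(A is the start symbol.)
First, augment the grammar with A' → A
I₀ = CLOSURE({ [A' → . A] }):
  [A' → . A] has the dot before A: add [A → . ,], [A → . B A]
  [A → . B A] has the dot before B: add [B → . L], [B → . A]
  [B → . L] has the dot before L: add [L → . B A S], [L → . A b]
No further items can be added.

I₀ = { [A → . ,], [A → . B A], [A' → . A], [B → . A], [B → . L], [L → . A b], [L → . B A S] }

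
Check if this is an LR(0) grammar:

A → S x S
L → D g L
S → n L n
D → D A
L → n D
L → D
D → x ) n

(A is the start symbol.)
No. Shift-reduce conflict between [L → D .] and [L → D . g L]

Augment with A' → A and build the canonical LR(0) collection (I0 = CLOSURE({[A' → . A]}), then GOTO on every symbol after a dot until no new states appear). It has 17 states:
  I0: { [A → . S x S], [A' → . A], [S → . n L n] }  — shift
  I1: { [A' → A .] }  — accept
  I2: { [A → S . x S] }  — shift
  I3: { [D → . D A], [D → . x ) n], [L → . D g L], [L → . D], [L → . n D], [S → n . L n] }  — shift
  I4: { [A → . S x S], [D → D . A], [L → D . g L], [L → D .], [S → . n L n] }  — shift, reduce
  I5: { [S → n L . n] }  — shift
  I6: { [D → . D A], [D → . x ) n], [L → n . D] }  — shift
  I7: { [D → x . ) n] }  — shift
  I8: { [D → x ) . n] }  — shift
  I9: { [D → x ) n .] }  — reduce
  I10: { [A → . S x S], [D → D . A], [L → n D .], [S → . n L n] }  — shift, reduce
  I11: { [D → D A .] }  — reduce
  I12: { [S → n L n .] }  — reduce
  I13: { [D → . D A], [D → . x ) n], [L → . D g L], [L → . D], [L → . n D], [L → D g . L] }  — shift
  I14: { [L → D g L .] }  — reduce
  I15: { [A → S x . S], [S → . n L n] }  — shift
  I16: { [A → S x S .] }  — reduce

Conflict in state I4:
  Shift-reduce conflict between [L → D .] and [L → D . g L]
So the grammar is NOT LR(0).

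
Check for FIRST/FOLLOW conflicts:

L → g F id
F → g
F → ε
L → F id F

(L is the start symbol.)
No FIRST/FOLLOW conflicts.

A FIRST/FOLLOW conflict occurs when a non-terminal N has a nullable alternative N → β (β ⇒* ε) and another alternative N → α with FIRST(α) ∩ FOLLOW(N) ≠ ∅: on such a lookahead the parser cannot decide between expanding α and letting N vanish via β.

Nullable non-terminals: F.

F: nullable alternative(s) F → ε; FOLLOW(F) = { $, 'id' }
  F → g: FIRST \ {ε} = { 'g' } — disjoint from FOLLOW(F)
  F → ε: FIRST \ {ε} = { } — this is the only nullable alternative, skip

L has no nullable alternative, so no FIRST/FOLLOW check is needed there.

No FIRST/FOLLOW conflicts found.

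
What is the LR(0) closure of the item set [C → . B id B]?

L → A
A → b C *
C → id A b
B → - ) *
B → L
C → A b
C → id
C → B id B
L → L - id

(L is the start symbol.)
To compute CLOSURE, for each item [A → α.Bβ] where B is a non-terminal, add [B → .γ] for all productions B → γ; repeat for the newly added items until nothing changes.

Start with: [C → . B id B]
  [C → . B id B] has the dot before B: add [B → . - ) *], [B → . L]
  [B → . L] has the dot before L: add [L → . A], [L → . L - id]
  [L → . A] has the dot before A: add [A → . b C *]
No further items can be added.

CLOSURE = { [A → . b C *], [B → . - ) *], [B → . L], [C → . B id B], [L → . A], [L → . L - id] }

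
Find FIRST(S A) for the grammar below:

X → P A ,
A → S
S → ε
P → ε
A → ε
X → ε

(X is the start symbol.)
{ ε }

FIRST sets of the non-terminals involved (from the grammar, by fixed-point iteration):
  FIRST(S) = { ε }
  FIRST(A) = { ε }

To compute FIRST(S A), process the symbols left to right:
Symbol S is a non-terminal. Add FIRST(S) \ {ε} = { }
S is nullable (ε ∈ FIRST(S)), continue to the next symbol.
Symbol A is a non-terminal. Add FIRST(A) \ {ε} = { }
A is nullable (ε ∈ FIRST(A)), continue to the next symbol.
All symbols are nullable, so ε is in the result.
FIRST(S A) = { ε }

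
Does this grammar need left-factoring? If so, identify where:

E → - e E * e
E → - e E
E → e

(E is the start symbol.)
Yes, E has productions with common prefix '- e E'

Left-factoring is needed when two productions for the same non-terminal
share a common prefix on the right-hand side.

Productions for E:
  E → - e E * e
  E → - e E
  E → e

Found common prefix '- e E' in productions for E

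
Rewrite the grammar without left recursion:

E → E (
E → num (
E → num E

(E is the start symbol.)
E is directly left-recursive. The standard transformation for
  A → A α₁ | ... | A α_m | β₁ | ... | β_n
is
  A  → β₁ A' | ... | β_n A'
  A' → α₁ A' | ... | α_m A' | ε

E → num ( becomes E → num ( E'
E → num E becomes E → num E E'
E → E ( becomes E' → ( E'
Add E' → ε

Resulting grammar:
E → num ( E'
E → num E E'
E' → ( E'
E' → ε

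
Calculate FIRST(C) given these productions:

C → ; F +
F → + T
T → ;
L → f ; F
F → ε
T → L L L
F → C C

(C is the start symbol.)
{ ';' }

From C → ; F +:
  - ';' is a terminal: add ';' and stop

Collecting: FIRST(C) = { ';' }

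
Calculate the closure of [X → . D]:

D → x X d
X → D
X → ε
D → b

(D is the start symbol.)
{ [D → . b], [D → . x X d], [X → . D] }

Start with: [X → . D]
  [X → . D] has the dot before D: add [D → . x X d], [D → . b]
No further items can be added.

CLOSURE = { [D → . b], [D → . x X d], [X → . D] }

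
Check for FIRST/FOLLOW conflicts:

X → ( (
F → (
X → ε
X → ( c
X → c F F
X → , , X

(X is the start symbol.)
A FIRST/FOLLOW conflict occurs when a non-terminal N has a nullable alternative N → β (β ⇒* ε) and another alternative N → α with FIRST(α) ∩ FOLLOW(N) ≠ ∅: on such a lookahead the parser cannot decide between expanding α and letting N vanish via β.

Nullable non-terminals: X.

X: nullable alternative(s) X → ε; FOLLOW(X) = { $ }
  X → ( (: FIRST \ {ε} = { '(' } — disjoint from FOLLOW(X)
  X → ε: FIRST \ {ε} = { } — this is the only nullable alternative, skip
  X → ( c: FIRST \ {ε} = { '(' } — disjoint from FOLLOW(X)
  X → c F F: FIRST \ {ε} = { 'c' } — disjoint from FOLLOW(X)
  X → , , X: FIRST \ {ε} = { ',' } — disjoint from FOLLOW(X)

F has no nullable alternative, so no FIRST/FOLLOW check is needed there.

No FIRST/FOLLOW conflicts found.

Answer: No FIRST/FOLLOW conflicts.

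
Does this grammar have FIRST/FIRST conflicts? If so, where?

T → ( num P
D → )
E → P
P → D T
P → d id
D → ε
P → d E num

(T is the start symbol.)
Yes. P → d id / P → d E num on { 'd' }

A FIRST/FIRST conflict occurs when two productions N → α and N → β for the same non-terminal have FIRST(α) ∩ FIRST(β) ≠ ∅ (with ε ∈ FIRST of a nullable right-hand side, so two nullable alternatives also conflict).

FIRST sets of the non-terminals at (or reachable through a nullable prefix from) the front of some alternative:
  FIRST(D) = { ')', ε }
  FIRST(T) = { '(' }

Productions for D:
  D → ): FIRST = { ')' }
  D → ε: FIRST = { ε }
Productions for P:
  P → D T: FIRST = { '(', ')' }
  P → d id: FIRST = { 'd' }
  P → d E num: FIRST = { 'd' }
T, E have only one production, so no FIRST/FIRST conflict is possible there.

Conflict for P: P → d id and P → d E num
  Overlap: { 'd' }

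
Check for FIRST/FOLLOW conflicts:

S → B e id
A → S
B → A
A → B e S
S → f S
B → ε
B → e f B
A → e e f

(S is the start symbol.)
A FIRST/FOLLOW conflict occurs when a non-terminal N has a nullable alternative N → β (β ⇒* ε) and another alternative N → α with FIRST(α) ∩ FOLLOW(N) ≠ ∅: on such a lookahead the parser cannot decide between expanding α and letting N vanish via β.

Nullable non-terminals: B.
FIRST sets used below: FIRST(A) = { 'e', 'f' }

B: nullable alternative(s) B → ε; FOLLOW(B) = { 'e' }
  B → A: FIRST \ {ε} = { 'e', 'f' } — overlaps FOLLOW(B) on { 'e' }: CONFLICT
  B → ε: FIRST \ {ε} = { } — this is the only nullable alternative, skip
  B → e f B: FIRST \ {ε} = { 'e' } — overlaps FOLLOW(B) on { 'e' }: CONFLICT

A, S have no nullable alternative, so no FIRST/FOLLOW check is needed there.

So the grammar has 2 FIRST/FOLLOW conflicts (marked CONFLICT above).

Answer: Yes. B → A with FOLLOW(B) on { 'e' }; B → e f B with FOLLOW(B) on { 'e' }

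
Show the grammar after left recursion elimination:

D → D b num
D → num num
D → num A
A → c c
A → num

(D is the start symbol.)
D is directly left-recursive. The standard transformation for
  A → A α₁ | ... | A α_m | β₁ | ... | β_n
is
  A  → β₁ A' | ... | β_n A'
  A' → α₁ A' | ... | α_m A' | ε

D → num num becomes D → num num D'
D → num A becomes D → num A D'
D → D b num becomes D' → b num D'
Add D' → ε

Productions for other non-terminals are unchanged:
  A → c c
  A → num

Resulting grammar:
D → num num D'
D → num A D'
D' → b num D'
D' → ε
A → c c
A → num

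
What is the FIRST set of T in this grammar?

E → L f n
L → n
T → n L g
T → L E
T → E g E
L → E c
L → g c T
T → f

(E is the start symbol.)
To compute FIRST(T), examine every production with T on the left-hand side, reading each right-hand side left to right until a non-nullable symbol is reached.

FIRST sets of the other non-terminals involved (by the same procedure, iterated to a fixed point):
  FIRST(L) = { 'g', 'n' }
  FIRST(E) = { 'g', 'n' }

From T → n L g:
  - n is a terminal: add 'n' and stop
From T → L E:
  - L is a non-terminal: add FIRST(L) \ {ε} = { 'g', 'n' }
    L is not nullable, so stop
From T → E g E:
  - E is a non-terminal: add FIRST(E) \ {ε} = { 'g', 'n' }
    E is not nullable, so stop
From T → f:
  - f is a terminal: add 'f' and stop

Collecting: FIRST(T) = { 'f', 'g', 'n' }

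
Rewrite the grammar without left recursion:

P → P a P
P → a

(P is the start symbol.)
P → a P'
P' → a P P'
P' → ε

P is directly left-recursive. The standard transformation for
  A → A α₁ | ... | A α_m | β₁ | ... | β_n
is
  A  → β₁ A' | ... | β_n A'
  A' → α₁ A' | ... | α_m A' | ε

P → a becomes P → a P'
P → P a P becomes P' → a P P'
Add P' → ε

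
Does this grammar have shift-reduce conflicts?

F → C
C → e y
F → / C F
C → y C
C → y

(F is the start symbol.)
Augment with F' → F and build the canonical LR(0) collection (I0 = CLOSURE({[F' → . F]}), then GOTO on every symbol after a dot until no new states appear). It has 10 states:
  I0: { [C → . e y], [C → . y C], [C → . y], [F → . / C F], [F → . C], [F' → . F] }  — shift
  I1: { [C → . e y], [C → . y C], [C → . y], [F → / . C F] }  — shift
  I2: { [F → C .] }  — reduce
  I3: { [F' → F .] }  — accept
  I4: { [C → e . y] }  — shift
  I5: { [C → . e y], [C → . y C], [C → . y], [C → y . C], [C → y .] }  — shift, reduce
  I6: { [C → y C .] }  — reduce
  I7: { [C → e y .] }  — reduce
  I8: { [C → . e y], [C → . y C], [C → . y], [F → . / C F], [F → . C], [F → / C . F] }  — shift
  I9: { [F → / C F .] }  — reduce

I5 contains reduce item [C → y .] and shift items [C → . e y], [C → . y], [C → . y C] — shift-reduce conflict.

Answer: Yes — I5: [C → y .] vs [C → . e y]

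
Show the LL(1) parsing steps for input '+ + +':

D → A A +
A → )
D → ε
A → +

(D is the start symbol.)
Stack is shown with the top on the left.

Stack    Input    Action
------------------------
D $      + + + $  output D → A A +
A A + $  + + + $  output A → +
+ A + $  + + + $  match '+'
A + $    + + $    output A → +
+ + $    + + $    match '+'
+ $      + $      match '+'
$        $        accept

The string is accepted.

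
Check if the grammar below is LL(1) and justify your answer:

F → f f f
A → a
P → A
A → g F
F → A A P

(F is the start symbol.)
Yes, the grammar is LL(1).

A grammar is LL(1) if for each non-terminal N with multiple productions, the predict sets of those productions are pairwise disjoint, where PREDICT(N → α) = (FIRST(α) \ {ε}) ∪ (FOLLOW(N) if α ⇒* ε).

Relevant sets:
  FIRST(A) = { 'a', 'g' }

For F:
  PREDICT(F → f f f) = { 'f' }
  PREDICT(F → A A P) = { 'a', 'g' }
For A:
  PREDICT(A → a) = { 'a' }
  PREDICT(A → g F) = { 'g' }
P has a single production, so nothing to check there.

All predict sets are disjoint. The grammar IS LL(1).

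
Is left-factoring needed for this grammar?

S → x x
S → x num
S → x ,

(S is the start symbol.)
Left-factoring is needed when two productions for the same non-terminal
share a common prefix on the right-hand side.

Productions for S:
  S → x x
  S → x num
  S → x ,

Found common prefix 'x' in productions for S

Answer: Yes, S has productions with common prefix 'x'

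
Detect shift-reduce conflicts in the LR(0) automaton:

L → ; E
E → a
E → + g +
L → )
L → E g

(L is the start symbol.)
A shift-reduce conflict occurs when an LR(0) state has both:
  - a complete (reduce) item [A → α .] (dot at the end), and
  - a shift item [B → β . c γ] (dot before a terminal).

Augment with L' → L and build the canonical LR(0) collection (I0 = CLOSURE({[L' → . L]}), then GOTO on every symbol after a dot until no new states appear). It has 11 states:
  I0: { [E → . + g +], [E → . a], [L → . )], [L → . ; E], [L → . E g], [L' → . L] }  — shift
  I1: { [L → ) .] }  — reduce
  I2: { [E → + . g +] }  — shift
  I3: { [E → . + g +], [E → . a], [L → ; . E] }  — shift
  I4: { [L → E . g] }  — shift
  I5: { [L' → L .] }  — accept
  I6: { [E → a .] }  — reduce
  I7: { [L → E g .] }  — reduce
  I8: { [L → ; E .] }  — reduce
  I9: { [E → + g . +] }  — shift
  I10: { [E → + g + .] }  — reduce

No state contains both a complete item and a shift item.

Answer: No shift-reduce conflicts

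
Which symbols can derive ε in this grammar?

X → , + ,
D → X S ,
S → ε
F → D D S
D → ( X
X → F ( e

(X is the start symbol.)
{ 'S' }

ε-productions: S → ε
So S is immediately nullable.
No further non-terminal can be added: every production for the remaining non-terminals contains a terminal or a non-nullable non-terminal.
Nullable = { 'S' }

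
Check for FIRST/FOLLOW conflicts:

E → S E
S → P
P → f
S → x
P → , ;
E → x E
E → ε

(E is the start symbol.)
A FIRST/FOLLOW conflict occurs when a non-terminal N has a nullable alternative N → β (β ⇒* ε) and another alternative N → α with FIRST(α) ∩ FOLLOW(N) ≠ ∅: on such a lookahead the parser cannot decide between expanding α and letting N vanish via β.

Nullable non-terminals: E.
FIRST sets used below: FIRST(S) = { ',', 'f', 'x' }

E: nullable alternative(s) E → ε; FOLLOW(E) = { $ }
  E → S E: FIRST \ {ε} = { ',', 'f', 'x' } — disjoint from FOLLOW(E)
  E → x E: FIRST \ {ε} = { 'x' } — disjoint from FOLLOW(E)
  E → ε: FIRST \ {ε} = { } — this is the only nullable alternative, skip

P, S have no nullable alternative, so no FIRST/FOLLOW check is needed there.

No FIRST/FOLLOW conflicts found.

Answer: No FIRST/FOLLOW conflicts.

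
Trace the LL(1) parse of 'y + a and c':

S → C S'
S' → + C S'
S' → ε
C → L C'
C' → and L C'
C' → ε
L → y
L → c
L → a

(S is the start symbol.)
LL(1) parsing maintains a stack (initially the start symbol over $) and the input. At each step: if the stack top is a terminal, match it against the current input token; if it is a non-terminal N, replace it with the RHS of M[N, lookahead] (the unique production whose predict set contains the lookahead).

Stack is shown with the top on the left.

Stack          Input          Action
------------------------------------
S $            y + a and c $  output S → C S'
C S' $         y + a and c $  output C → L C'
L C' S' $      y + a and c $  output L → y
y C' S' $      y + a and c $  match 'y'
C' S' $        + a and c $    output C' → ε
S' $           + a and c $    output S' → + C S'
+ C S' $       + a and c $    match '+'
C S' $         a and c $      output C → L C'
L C' S' $      a and c $      output L → a
a C' S' $      a and c $      match 'a'
C' S' $        and c $        output C' → and L C'
and L C' S' $  and c $        match 'and'
L C' S' $      c $            output L → c
c C' S' $      c $            match 'c'
C' S' $        $              output C' → ε
S' $           $              output S' → ε
$              $              accept

The string is accepted.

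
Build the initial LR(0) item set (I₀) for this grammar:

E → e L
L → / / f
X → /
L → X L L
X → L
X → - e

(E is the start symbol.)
First, augment the grammar with E' → E
I₀ = CLOSURE({ [E' → . E] }):
  [E' → . E] has the dot before E: add [E → . e L]
No further items can be added.

I₀ = { [E → . e L], [E' → . E] }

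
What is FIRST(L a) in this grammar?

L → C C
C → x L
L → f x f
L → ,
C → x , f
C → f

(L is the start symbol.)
FIRST sets of the non-terminals involved (from the grammar, by fixed-point iteration):
  FIRST(L) = { ',', 'f', 'x' }

To compute FIRST(L a), process the symbols left to right:
Symbol L is a non-terminal. Add FIRST(L) \ {ε} = { ',', 'f', 'x' }
L is not nullable (ε ∉ FIRST(L)), so stop here.
FIRST(L a) = { ',', 'f', 'x' }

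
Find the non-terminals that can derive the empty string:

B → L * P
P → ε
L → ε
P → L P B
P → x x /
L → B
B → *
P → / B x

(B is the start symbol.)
{ 'L', 'P' }

A non-terminal is nullable if it can derive ε (the empty string): either it has an ε-production, or it has a production whose right-hand side consists entirely of nullable non-terminals.

ε-productions: P → ε, L → ε
So P, L are immediately nullable.
No further non-terminal can be added: every production for the remaining non-terminals contains a terminal or a non-nullable non-terminal.
Nullable = { 'L', 'P' }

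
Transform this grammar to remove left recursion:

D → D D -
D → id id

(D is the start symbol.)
D is directly left-recursive. The standard transformation for
  A → A α₁ | ... | A α_m | β₁ | ... | β_n
is
  A  → β₁ A' | ... | β_n A'
  A' → α₁ A' | ... | α_m A' | ε

D → id id becomes D → id id D'
D → D D - becomes D' → D - D'
Add D' → ε

Resulting grammar:
D → id id D'
D' → D - D'
D' → ε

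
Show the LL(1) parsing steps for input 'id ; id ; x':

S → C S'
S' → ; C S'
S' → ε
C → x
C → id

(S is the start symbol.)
Stack is shown with the top on the left.

Stack     Input          Action
-------------------------------
S $       id ; id ; x $  output S → C S'
C S' $    id ; id ; x $  output C → id
id S' $   id ; id ; x $  match 'id'
S' $      ; id ; x $     output S' → ; C S'
; C S' $  ; id ; x $     match ';'
C S' $    id ; x $       output C → id
id S' $   id ; x $       match 'id'
S' $      ; x $          output S' → ; C S'
; C S' $  ; x $          match ';'
C S' $    x $            output C → x
x S' $    x $            match 'x'
S' $      $              output S' → ε
$         $              accept

The string is accepted.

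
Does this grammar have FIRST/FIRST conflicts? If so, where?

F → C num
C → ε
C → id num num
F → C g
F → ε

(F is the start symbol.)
A FIRST/FIRST conflict occurs when two productions N → α and N → β for the same non-terminal have FIRST(α) ∩ FIRST(β) ≠ ∅ (with ε ∈ FIRST of a nullable right-hand side, so two nullable alternatives also conflict).

FIRST sets of the non-terminals at (or reachable through a nullable prefix from) the front of some alternative:
  FIRST(C) = { 'id', ε }

Productions for F:
  F → C num: FIRST = { 'id', 'num' }
  F → C g: FIRST = { 'g', 'id' }
  F → ε: FIRST = { ε }
Productions for C:
  C → ε: FIRST = { ε }
  C → id num num: FIRST = { 'id' }

Conflict for F: F → C num and F → C g
  Overlap: { 'id' }

Answer: Yes. F → C num / F → C g on { 'id' }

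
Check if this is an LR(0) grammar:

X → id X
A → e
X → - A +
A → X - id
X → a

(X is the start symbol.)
Yes, the grammar is LR(0)

A grammar is LR(0) if no state in the canonical LR(0) collection has:
  - both a shift item (dot before a terminal) and a complete item (shift-reduce conflict), or
  - two or more complete items (reduce-reduce conflict; the accept item [X' → X .] counts as a complete item here).

Augment with X' → X and build the canonical LR(0) collection (I0 = CLOSURE({[X' → . X]}), then GOTO on every symbol after a dot until no new states appear). It has 12 states:
  I0: { [X → . - A +], [X → . a], [X → . id X], [X' → . X] }  — shift
  I1: { [A → . X - id], [A → . e], [X → - . A +], [X → . - A +], [X → . a], [X → . id X] }  — shift
  I2: { [X' → X .] }  — accept
  I3: { [X → a .] }  — reduce
  I4: { [X → . - A +], [X → . a], [X → . id X], [X → id . X] }  — shift
  I5: { [X → id X .] }  — reduce
  I6: { [X → - A . +] }  — shift
  I7: { [A → X . - id] }  — shift
  I8: { [A → e .] }  — reduce
  I9: { [A → X - . id] }  — shift
  I10: { [A → X - id .] }  — reduce
  I11: { [X → - A + .] }  — reduce

Every state is either a pure shift/goto state or contains exactly one complete item and nothing to shift — no conflicts. The grammar is LR(0).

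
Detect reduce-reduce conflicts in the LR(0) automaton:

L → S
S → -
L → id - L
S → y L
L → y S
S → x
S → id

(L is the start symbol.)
A reduce-reduce conflict occurs when an LR(0) state has two complete items [A → α .] and [B → β .] — both call for a reduction, and with no lookahead the parser cannot choose between them.

Augment with L' → L and build the canonical LR(0) collection (I0 = CLOSURE({[L' → . L]}), then GOTO on every symbol after a dot until no new states appear). It has 11 states:
  I0: { [L → . S], [L → . id - L], [L → . y S], [L' → . L], [S → . -], [S → . id], [S → . x], [S → . y L] }  — shift
  I1: { [S → - .] }  — reduce
  I2: { [L' → L .] }  — accept
  I3: { [L → S .] }  — reduce
  I4: { [L → id . - L], [S → id .] }  — shift, reduce
  I5: { [S → x .] }  — reduce
  I6: { [L → . S], [L → . id - L], [L → . y S], [L → y . S], [S → . -], [S → . id], [S → . x], [S → . y L], [S → y . L] }  — shift
  I7: { [S → y L .] }  — reduce
  I8: { [L → S .], [L → y S .] }  — 2 reduces
  I9: { [L → . S], [L → . id - L], [L → . y S], [L → id - . L], [S → . -], [S → . id], [S → . x], [S → . y L] }  — shift
  I10: { [L → id - L .] }  — reduce

I8 contains complete items [L → S .], [L → y S .] — reduce-reduce conflict.

Answer: Yes — I8: [L → S .] vs [L → y S .]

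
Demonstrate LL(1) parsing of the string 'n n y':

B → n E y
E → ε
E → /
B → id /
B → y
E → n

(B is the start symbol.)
LL(1) parsing maintains a stack (initially the start symbol over $) and the input. At each step: if the stack top is a terminal, match it against the current input token; if it is a non-terminal N, replace it with the RHS of M[N, lookahead] (the unique production whose predict set contains the lookahead).

Stack is shown with the top on the left.

Stack    Input    Action
------------------------
B $      n n y $  output B → n E y
n E y $  n n y $  match 'n'
E y $    n y $    output E → n
n y $    n y $    match 'n'
y $      y $      match 'y'
$        $        accept

The string is accepted.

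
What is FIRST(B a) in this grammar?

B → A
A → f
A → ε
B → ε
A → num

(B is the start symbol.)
{ 'a', 'f', 'num' }

FIRST sets of the non-terminals involved (from the grammar, by fixed-point iteration):
  FIRST(B) = { 'f', 'num', ε }

To compute FIRST(B a), process the symbols left to right:
Symbol B is a non-terminal. Add FIRST(B) \ {ε} = { 'f', 'num' }
B is nullable (ε ∈ FIRST(B)), continue to the next symbol.
Symbol a is a terminal. Add 'a' and stop.
FIRST(B a) = { 'a', 'f', 'num' }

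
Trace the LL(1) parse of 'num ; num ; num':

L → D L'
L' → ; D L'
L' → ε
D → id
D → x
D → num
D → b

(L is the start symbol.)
LL(1) parsing maintains a stack (initially the start symbol over $) and the input. At each step: if the stack top is a terminal, match it against the current input token; if it is a non-terminal N, replace it with the RHS of M[N, lookahead] (the unique production whose predict set contains the lookahead).

Stack is shown with the top on the left.

Stack     Input              Action
-----------------------------------
L $       num ; num ; num $  output L → D L'
D L' $    num ; num ; num $  output D → num
num L' $  num ; num ; num $  match 'num'
L' $      ; num ; num $      output L' → ; D L'
; D L' $  ; num ; num $      match ';'
D L' $    num ; num $        output D → num
num L' $  num ; num $        match 'num'
L' $      ; num $            output L' → ; D L'
; D L' $  ; num $            match ';'
D L' $    num $              output D → num
num L' $  num $              match 'num'
L' $      $                  output L' → ε
$         $                  accept

The string is accepted.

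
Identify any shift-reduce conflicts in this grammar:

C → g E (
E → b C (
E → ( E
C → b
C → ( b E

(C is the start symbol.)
No shift-reduce conflicts

Augment with C' → C and build the canonical LR(0) collection (I0 = CLOSURE({[C' → . C]}), then GOTO on every symbol after a dot until no new states appear). It has 14 states:
  I0: { [C → . ( b E], [C → . b], [C → . g E (], [C' → . C] }  — shift
  I1: { [C → ( . b E] }  — shift
  I2: { [C' → C .] }  — accept
  I3: { [C → b .] }  — reduce
  I4: { [C → g . E (], [E → . ( E], [E → . b C (] }  — shift
  I5: { [E → ( . E], [E → . ( E], [E → . b C (] }  — shift
  I6: { [C → g E . (] }  — shift
  I7: { [C → . ( b E], [C → . b], [C → . g E (], [E → b . C (] }  — shift
  I8: { [E → b C . (] }  — shift
  I9: { [E → b C ( .] }  — reduce
  I10: { [C → g E ( .] }  — reduce
  I11: { [E → ( E .] }  — reduce
  I12: { [C → ( b . E], [E → . ( E], [E → . b C (] }  — shift
  I13: { [C → ( b E .] }  — reduce

No state contains both a complete item and a shift item.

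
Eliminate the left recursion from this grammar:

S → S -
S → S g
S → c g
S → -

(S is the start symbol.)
S is directly left-recursive. The standard transformation for
  A → A α₁ | ... | A α_m | β₁ | ... | β_n
is
  A  → β₁ A' | ... | β_n A'
  A' → α₁ A' | ... | α_m A' | ε

S → c g becomes S → c g S'
S → - becomes S → - S'
S → S - becomes S' → - S'
S → S g becomes S' → g S'
Add S' → ε

Resulting grammar:
S → c g S'
S → - S'
S' → - S'
S' → g S'
S' → ε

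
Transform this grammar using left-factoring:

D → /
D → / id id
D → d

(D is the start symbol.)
D → / D'
D' → ε
D' → id id
D → d

Left-factoring transforms A → αβ₁ | αβ₂ into A → αA' and A' → β₁ | β₂
(α is the longest common prefix among the alternatives). Repeat until
no nonterminal has two alternatives with a common prefix.

Round 1: D has alternatives sharing prefix '/'. Introduce D': D → / D'
  Add: D' → ε
  Add: D' → id id

No remaining common prefixes — done.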